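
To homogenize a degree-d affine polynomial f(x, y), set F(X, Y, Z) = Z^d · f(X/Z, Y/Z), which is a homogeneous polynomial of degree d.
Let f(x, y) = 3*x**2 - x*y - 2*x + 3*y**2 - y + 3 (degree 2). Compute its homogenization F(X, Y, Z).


F(X, Y, Z) = 3*X**2 - X*Y - 2*X*Z + 3*Y**2 - Y*Z + 3*Z**2

deg(f) = 2.
Substitute x = X/Z, y = Y/Z into f, then multiply by Z^2.
  monomial 3·x^2·y^0 ↦ 3·X^2·Y^0·Z^0.
  monomial -1·x^1·y^1 ↦ -1·X^1·Y^1·Z^0.
  monomial -2·x^1·y^0 ↦ -2·X^1·Y^0·Z^1.
  monomial 3·x^0·y^2 ↦ 3·X^0·Y^2·Z^0.
  monomial -1·x^0·y^1 ↦ -1·X^0·Y^1·Z^1.
  monomial 3·x^0·y^0 ↦ 3·X^0·Y^0·Z^2.
Collecting: F(X, Y, Z) = 3*X**2 - X*Y - 2*X*Z + 3*Y**2 - Y*Z + 3*Z**2.


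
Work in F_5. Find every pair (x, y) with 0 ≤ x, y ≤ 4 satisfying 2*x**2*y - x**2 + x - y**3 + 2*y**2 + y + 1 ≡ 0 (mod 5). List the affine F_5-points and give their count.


Affine F_5-points: {(0, 3), (1, 1), (3, 0), (3, 1), (4, 2)}; count = 5.

For each of the 25 pairs (x, y) ∈ F_5², evaluate f(x, y) mod 5. Record the zeros.
  x = 0: [0↦1, 1↦3, 2↦3, 3↦0, 4↦3]  zeros at y ∈ {3}
  x = 1: [0↦1, 1↦0, 2↦2, 3↦1, 4↦1]  zeros at y ∈ {1}
  x = 2: [0↦4, 1↦4, 2↦2, 3↦2, 4↦3]  zeros at y ∈ ∅
  x = 3: [0↦0, 1↦0, 2↦3, 3↦3, 4↦4]  zeros at y ∈ {0, 1}
  x = 4: [0↦4, 1↦3, 2↦0, 3↦4, 4↦4]  zeros at y ∈ {2}
Collecting zeros: affine points = {(0, 3), (1, 1), (3, 0), (3, 1), (4, 2)}.
Total count |C(F_5)_aff| = 5.


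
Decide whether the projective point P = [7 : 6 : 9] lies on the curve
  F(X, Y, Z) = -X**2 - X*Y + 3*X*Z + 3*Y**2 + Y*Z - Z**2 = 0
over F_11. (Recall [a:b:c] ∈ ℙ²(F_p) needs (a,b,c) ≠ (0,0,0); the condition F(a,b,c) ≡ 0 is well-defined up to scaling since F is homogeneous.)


F(7,6,9) ≡ 3 (mod 11); P is NOT on the curve.

Evaluate F(7, 6, 9) term-by-term (mod 11).
  -X**2 ↦ -1·49·1·1 = -49
  -X*Y ↦ -1·7·6·1 = -42
  3*X*Z ↦ 3·7·1·9 = 189
  3*Y**2 ↦ 3·1·36·1 = 108
  Y*Z ↦ 1·1·6·9 = 54
  -Z**2 ↦ -1·1·1·81 = -81
Sum: F(7, 6, 9) = (-49) + (-42) + (189) + (108) + (54) + (-81) = 179.
Reducing mod 11: 179 ≡ 3 (mod 11).
Since F(a, b, c) ≡ 3 ≠ 0 (mod 11), P does NOT lie on the curve.


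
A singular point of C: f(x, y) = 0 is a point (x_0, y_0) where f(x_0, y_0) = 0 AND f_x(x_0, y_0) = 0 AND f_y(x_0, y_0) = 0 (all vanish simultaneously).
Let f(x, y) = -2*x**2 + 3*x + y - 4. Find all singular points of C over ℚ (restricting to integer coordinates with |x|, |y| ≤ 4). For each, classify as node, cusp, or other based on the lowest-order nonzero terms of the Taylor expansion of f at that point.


No singular points in the scanned grid; C is smooth there.

Compute partial derivatives:
  f_x = 3 - 4*x.
  f_y = 1.
f_y = 1 is a nonzero constant, so f_y never vanishes: no point (x, y) can satisfy f = f_x = f_y = 0. In particular no (x, y) ∈ {−4, ..., 4}² is singular; the curve is smooth.


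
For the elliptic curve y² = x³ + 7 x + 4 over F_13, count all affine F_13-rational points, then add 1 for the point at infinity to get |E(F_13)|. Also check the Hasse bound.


Affine points = {(0, 2), (0, 11), (1, 5), (1, 8), (2, 0), (3, 0), (8, 0), (9, 4), (9, 9), (12, 3), (12, 10)}; affine count = 11; |E(F_13)| = 12.

Discriminant check: Δ ∝ 4a³ + 27b² = 4·7³ + 27·4² = 4·343 + 27·16 ≡ 10 (mod 13). Nonzero ⇒ E is nonsingular.
For each x ∈ F_13, compute rhs = x³ + 7·x + 4 mod 13, then count y ∈ F_13 with y² ≡ rhs.
  x = 0: rhs = 4, matching y values: 2, 11 (2 points).
  x = 1: rhs = 12, matching y values: 5, 8 (2 points).
  x = 2: rhs = 0, matching y values: 0 (1 points).
  x = 3: rhs = 0, matching y values: 0 (1 points).
  x = 4: rhs = 5, matching y values: none (0 points).
  x = 5: rhs = 8, matching y values: none (0 points).
  x = 6: rhs = 2, matching y values: none (0 points).
  x = 7: rhs = 6, matching y values: none (0 points).
  x = 8: rhs = 0, matching y values: 0 (1 points).
  x = 9: rhs = 3, matching y values: 4, 9 (2 points).
  x = 10: rhs = 8, matching y values: none (0 points).
  x = 11: rhs = 8, matching y values: none (0 points).
  x = 12: rhs = 9, matching y values: 3, 10 (2 points).
Total affine count: 11.
Full point count |E(F_13)| = 11 + 1 = 12.
Hasse bound: |12 − (13+1)| = |-2| = 2 ≤ 2√13 ≈ 7.2111 ✓.


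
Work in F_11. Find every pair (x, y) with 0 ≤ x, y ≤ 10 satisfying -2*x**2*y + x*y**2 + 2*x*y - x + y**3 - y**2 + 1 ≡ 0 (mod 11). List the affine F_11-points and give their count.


Affine F_11-points: {(0, 9), (1, 0), (2, 7), (3, 1), (3, 9), (3, 10), (4, 5), (4, 7), (6, 5), (8, 3), (9, 1), (9, 3), (9, 10)}; count = 13.

For each of the 121 pairs (x, y) ∈ F_11², evaluate f(x, y) mod 11. Record the zeros.
  x = 0: [0↦1, 1↦1, 2↦5, 3↦8, 4↦5, 5↦2, 6↦5, 7↦9, 8↦9, 9↦0, 10↦10]  zeros at y ∈ {9}
  x = 1: [0↦0, 1↦1, 2↦8, 3↦5, 4↦9, 5↦4, 6↦7, 7↦2, 8↦6, 9↦3, 10↦10]  zeros at y ∈ {0}
  x = 2: [0↦10, 1↦8, 2↦3, 3↦1, 4↦8, 5↦8, 6↦7, 7↦0, 8↦4, 9↦3, 10↦3]  zeros at y ∈ {7}
  x = 3: [0↦9, 1↦0, 2↦1, 3↦7, 4↦2, 5↦3, 6↦5, 7↦3, 8↦3, 9↦0, 10↦0]  zeros at y ∈ {1, 9, 10}
  x = 4: [0↦8, 1↦10, 2↦2, 3↦1, 4↦2, 5↦0, 6↦1, 7↦0, 8↦3, 9↦5, 10↦1]  zeros at y ∈ {5, 7}
  x = 5: [0↦7, 1↦5, 2↦6, 3↦5, 4↦8, 5↦10, 6↦6, 7↦2, 8↦4, 9↦7, 10↦6]  zeros at y ∈ ∅
  x = 6: [0↦6, 1↦7, 2↦2, 3↦8, 4↦9, 5↦0, 6↦9, 7↦9, 8↦6, 9↦6, 10↦4]  zeros at y ∈ {5}
  x = 7: [0↦5, 1↦5, 2↦1, 3↦10, 4↦5, 5↦3, 6↦10, 7↦10, 8↦9, 9↦2, 10↦6]  zeros at y ∈ ∅
  x = 8: [0↦4, 1↦10, 2↦3, 3↦0, 4↦7, 5↦8, 6↦9, 7↦5, 8↦2, 9↦6, 10↦1]  zeros at y ∈ {3}
  x = 9: [0↦3, 1↦0, 2↦8, 3↦0, 4↦4, 5↦4, 6↦6, 7↦5, 8↦7, 9↦7, 10↦0]  zeros at y ∈ {1, 3, 10}
  x = 10: [0↦2, 1↦8, 2↦5, 3↦10, 4↦7, 5↦2, 6↦1, 7↦10, 8↦2, 9↦5, 10↦3]  zeros at y ∈ ∅
Collecting zeros: affine points = {(0, 9), (1, 0), (2, 7), (3, 1), (3, 9), (3, 10), (4, 5), (4, 7), (6, 5), (8, 3), (9, 1), (9, 3), (9, 10)}.
Total count |C(F_11)_aff| = 13.


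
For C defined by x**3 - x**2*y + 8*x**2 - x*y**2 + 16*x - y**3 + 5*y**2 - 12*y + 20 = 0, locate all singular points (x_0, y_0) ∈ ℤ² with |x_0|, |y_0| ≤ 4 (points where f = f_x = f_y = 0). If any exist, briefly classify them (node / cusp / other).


Singular points: {(-2, 2)}; classification: cusp.

Compute partial derivatives:
  f_x = 3*x**2 - 2*x*y + 16*x - y**2 + 16.
  f_y = -x**2 - 2*x*y - 3*y**2 + 10*y - 12.
Scan x_0 ∈ {−4, ..., 4}. For each x_0, f_y(x_0, y) is a polynomial in y; find its integer roots y ∈ {−4, ..., 4}, then test f_x and f at those candidates.
  x = -4: f_y(-4, y) = -3*y**2 + 18*y - 28; no integer root y with |y| ≤ 4.
  x = -3: f_y(-3, y) = -3*y**2 + 16*y - 21; vanishes at y ∈ {3}. (-3, 3): f_x = 4 ≠ 0.
  x = -2: f_y(-2, y) = -3*y**2 + 14*y - 16; vanishes at y ∈ {2}. (-2, 2): f_x = 0, f = 0 — SINGULAR.
  x = -1: f_y(-1, y) = -3*y**2 + 12*y - 13; no integer root y with |y| ≤ 4.
  x = 0: f_y(0, y) = -3*y**2 + 10*y - 12; no integer root y with |y| ≤ 4.
  x = 1: f_y(1, y) = -3*y**2 + 8*y - 13; no integer root y with |y| ≤ 4.
  x = 2: f_y(2, y) = -3*y**2 + 6*y - 16; no integer root y with |y| ≤ 4.
  x = 3: f_y(3, y) = -3*y**2 + 4*y - 21; no integer root y with |y| ≤ 4.
  x = 4: f_y(4, y) = -3*y**2 + 2*y - 28; no integer root y with |y| ≤ 4.
Only singular point on the grid: (-2, 2).
Classify: substitute x = -2 + u, y = 2 + v and expand: f = u**3 - u**2*v - u*v**2 - v**3 + v**2.
No constant or linear terms (consistent with a singular point). Quadratic part: v**2. Cubic part: u**3 - u**2*v - u*v**2 - v**3.
The quadratic part v**2 is a perfect square, so there is a single (double) tangent line v = 0, i.e. y = 2. Restricting the cubic part to that line (v = 0) leaves u**3 ≠ 0, so f is not divisible by v and the branch is v² ≈ -u**3 to lowest order — this is a cusp.
Classification: cusp.


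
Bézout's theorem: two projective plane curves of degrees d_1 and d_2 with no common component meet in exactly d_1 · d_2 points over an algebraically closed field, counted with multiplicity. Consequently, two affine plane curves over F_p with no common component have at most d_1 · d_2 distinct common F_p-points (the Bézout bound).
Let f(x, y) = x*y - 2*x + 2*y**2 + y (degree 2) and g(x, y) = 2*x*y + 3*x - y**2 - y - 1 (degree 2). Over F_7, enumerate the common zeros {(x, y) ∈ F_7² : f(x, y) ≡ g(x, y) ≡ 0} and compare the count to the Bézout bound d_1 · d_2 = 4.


Common zeros: ∅; count = 0; Bézout bound = 4.

deg(f) = 2, deg(g) = 2, so Bézout bound = 4.
Scan x ∈ F_7. For each x, list the y ∈ F_7 with f(x, y) ≡ 0 and those with g(x, y) ≡ 0 (mod 7); the common zeros in that column are the intersection.
  x = 0: f ≡ 0 at y ∈ {0, 3}; g ≡ 0 at y ∈ {2, 4}; common: ∅.
  x = 1: f ≡ 0 at y ∈ ∅; g ≡ 0 at y ∈ {2, 6}; common: ∅.
  x = 2: f ≡ 0 at y ∈ ∅; g ≡ 0 at y ∈ {1, 2}; common: ∅.
  x = 3: f ≡ 0 at y ∈ {1, 4}; g ≡ 0 at y ∈ {2, 3}; common: ∅.
  x = 4: f ≡ 0 at y ∈ ∅; g ≡ 0 at y ∈ {2, 5}; common: ∅.
  x = 5: f ≡ 0 at y ∈ {5, 6}; g ≡ 0 at y ∈ {0, 2}; common: ∅.
  x = 6: f ≡ 0 at y ∈ ∅; g ≡ 0 at y ∈ {2}; common: ∅.
Collecting: common zeros = ∅, so the count is 0.
Comparison with the Bézout bound: 0 ≤ 4 = deg(f)·deg(g), as expected for curves with no common component (the affine F_7-count falls short of the bound because intersections may lie at infinity, over extension fields, or carry multiplicity).


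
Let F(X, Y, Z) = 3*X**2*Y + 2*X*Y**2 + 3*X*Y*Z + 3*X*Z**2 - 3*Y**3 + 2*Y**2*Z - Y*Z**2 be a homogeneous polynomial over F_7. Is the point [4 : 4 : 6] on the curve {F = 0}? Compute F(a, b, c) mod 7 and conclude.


F(4,4,6) ≡ 0 (mod 7); P is on the curve.

Evaluate F(4, 4, 6) term-by-term (mod 7).
  3*X**2*Y ↦ 3·16·4·1 = 192
  2*X*Y**2 ↦ 2·4·16·1 = 128
  3*X*Y*Z ↦ 3·4·4·6 = 288
  3*X*Z**2 ↦ 3·4·1·36 = 432
  -3*Y**3 ↦ -3·1·64·1 = -192
  2*Y**2*Z ↦ 2·1·16·6 = 192
  -Y*Z**2 ↦ -1·1·4·36 = -144
Sum: F(4, 4, 6) = (192) + (128) + (288) + (432) + (-192) + (192) + (-144) = 896.
Reducing mod 7: 896 ≡ 0 (mod 7).
Since F(a, b, c) ≡ 0 (mod 7), P lies on the curve.


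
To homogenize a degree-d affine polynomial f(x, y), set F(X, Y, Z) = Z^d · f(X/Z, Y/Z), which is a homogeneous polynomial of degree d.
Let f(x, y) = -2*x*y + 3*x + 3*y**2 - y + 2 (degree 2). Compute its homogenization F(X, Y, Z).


F(X, Y, Z) = -2*X*Y + 3*X*Z + 3*Y**2 - Y*Z + 2*Z**2

deg(f) = 2.
Substitute x = X/Z, y = Y/Z into f, then multiply by Z^2.
  monomial -2·x^1·y^1 ↦ -2·X^1·Y^1·Z^0.
  monomial 3·x^1·y^0 ↦ 3·X^1·Y^0·Z^1.
  monomial 3·x^0·y^2 ↦ 3·X^0·Y^2·Z^0.
  monomial -1·x^0·y^1 ↦ -1·X^0·Y^1·Z^1.
  monomial 2·x^0·y^0 ↦ 2·X^0·Y^0·Z^2.
Collecting: F(X, Y, Z) = -2*X*Y + 3*X*Z + 3*Y**2 - Y*Z + 2*Z**2.


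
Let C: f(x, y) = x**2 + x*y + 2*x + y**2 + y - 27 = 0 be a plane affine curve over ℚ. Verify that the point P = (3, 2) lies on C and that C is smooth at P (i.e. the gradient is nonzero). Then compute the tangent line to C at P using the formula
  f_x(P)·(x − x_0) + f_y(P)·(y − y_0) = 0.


Tangent line at P: 10*x + 8*y - 46 = 0.

Step 1: f(3, 2) = 0, so P lies on C.
Step 2: partial derivatives
  f_x(x, y) = 2*x + y + 2, f_y(x, y) = x + 2*y + 1.
  f_x(P) = 10, f_y(P) = 8 (gradient nonzero, so P is smooth).
Step 3: tangent line at P: 10·(x − 3) + 8·(y − 2) = 0.
Expanding: 10*x + 8*y - 46 = 0.


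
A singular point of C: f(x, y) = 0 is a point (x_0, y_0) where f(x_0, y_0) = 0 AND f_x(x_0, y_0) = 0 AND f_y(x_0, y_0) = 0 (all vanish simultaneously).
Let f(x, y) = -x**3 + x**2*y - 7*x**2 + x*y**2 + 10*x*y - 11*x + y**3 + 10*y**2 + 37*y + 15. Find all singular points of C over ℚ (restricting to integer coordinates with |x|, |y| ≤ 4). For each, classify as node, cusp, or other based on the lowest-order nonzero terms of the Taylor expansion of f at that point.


Singular points: {(-3, -2)}; classification: cusp.

Compute partial derivatives:
  f_x = -3*x**2 + 2*x*y - 14*x + y**2 + 10*y - 11.
  f_y = x**2 + 2*x*y + 10*x + 3*y**2 + 20*y + 37.
Scan x_0 ∈ {−4, ..., 4}. For each x_0, f_y(x_0, y) is a polynomial in y; find its integer roots y ∈ {−4, ..., 4}, then test f_x and f at those candidates.
  x = -4: f_y(-4, y) = 3*y**2 + 12*y + 13; no integer root y with |y| ≤ 4.
  x = -3: f_y(-3, y) = 3*y**2 + 14*y + 16; vanishes at y ∈ {-2}. (-3, -2): f_x = 0, f = 0 — SINGULAR.
  x = -2: f_y(-2, y) = 3*y**2 + 16*y + 21; vanishes at y ∈ {-3}. (-2, -3): f_x = -4 ≠ 0.
  x = -1: f_y(-1, y) = 3*y**2 + 18*y + 28; no integer root y with |y| ≤ 4.
  x = 0: f_y(0, y) = 3*y**2 + 20*y + 37; no integer root y with |y| ≤ 4.
  x = 1: f_y(1, y) = 3*y**2 + 22*y + 48; no integer root y with |y| ≤ 4.
  x = 2: f_y(2, y) = 3*y**2 + 24*y + 61; no integer root y with |y| ≤ 4.
  x = 3: f_y(3, y) = 3*y**2 + 26*y + 76; no integer root y with |y| ≤ 4.
  x = 4: f_y(4, y) = 3*y**2 + 28*y + 93; no integer root y with |y| ≤ 4.
Only singular point on the grid: (-3, -2).
Classify: substitute x = -3 + u, y = -2 + v and expand: f = -u**3 + u**2*v + u*v**2 + v**3 + v**2.
No constant or linear terms (consistent with a singular point). Quadratic part: v**2. Cubic part: -u**3 + u**2*v + u*v**2 + v**3.
The quadratic part v**2 is a perfect square, so there is a single (double) tangent line v = 0, i.e. y = -2. Restricting the cubic part to that line (v = 0) leaves -u**3 ≠ 0, so f is not divisible by v and the branch is v² ≈ u**3 to lowest order — this is a cusp.
Classification: cusp.


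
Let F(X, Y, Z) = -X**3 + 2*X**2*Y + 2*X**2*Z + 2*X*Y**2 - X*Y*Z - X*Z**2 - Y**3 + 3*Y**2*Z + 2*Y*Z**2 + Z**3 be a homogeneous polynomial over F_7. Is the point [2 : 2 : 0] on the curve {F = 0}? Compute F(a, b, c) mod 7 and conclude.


F(2,2,0) ≡ 2 (mod 7); P is NOT on the curve.

Evaluate F(2, 2, 0) term-by-term (mod 7).
  -X**3 ↦ -1·8·1·1 = -8
  2*X**2*Y ↦ 2·4·2·1 = 16
  2*X**2*Z ↦ 2·4·1·0 = 0
  2*X*Y**2 ↦ 2·2·4·1 = 16
  -X*Y*Z ↦ -1·2·2·0 = 0
  -X*Z**2 ↦ -1·2·1·0 = 0
  -Y**3 ↦ -1·1·8·1 = -8
  3*Y**2*Z ↦ 3·1·4·0 = 0
  2*Y*Z**2 ↦ 2·1·2·0 = 0
  Z**3 ↦ 1·1·1·0 = 0
Sum: F(2, 2, 0) = (-8) + (16) + (0) + (16) + (0) + (0) + (-8) + (0) + (0) + (0) = 16.
Reducing mod 7: 16 ≡ 2 (mod 7).
Since F(a, b, c) ≡ 2 ≠ 0 (mod 7), P does NOT lie on the curve.


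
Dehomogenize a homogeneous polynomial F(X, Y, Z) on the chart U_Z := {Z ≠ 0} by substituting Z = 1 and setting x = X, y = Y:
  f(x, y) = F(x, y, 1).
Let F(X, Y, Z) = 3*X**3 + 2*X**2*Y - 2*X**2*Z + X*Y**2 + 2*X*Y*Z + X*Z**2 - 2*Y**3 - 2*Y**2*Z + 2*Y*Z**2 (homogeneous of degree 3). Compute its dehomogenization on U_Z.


f(x, y) = 3*x**3 + 2*x**2*y - 2*x**2 + x*y**2 + 2*x*y + x - 2*y**3 - 2*y**2 + 2*y

On U_Z we set Z = 1. Each monomial c·X^i·Y^j·Z^k in F becomes c·x^i·y^j·1^k = c·x^i·y^j.
Substituting Z = 1: F(X, Y, 1) = 3*x**3 + 2*x**2*y - 2*x**2 + x*y**2 + 2*x*y + x - 2*y**3 - 2*y**2 + 2*y.
Note: deg(f) ≤ deg(F) = 3; strict inequality happens when F is divisible by Z (lost terms).


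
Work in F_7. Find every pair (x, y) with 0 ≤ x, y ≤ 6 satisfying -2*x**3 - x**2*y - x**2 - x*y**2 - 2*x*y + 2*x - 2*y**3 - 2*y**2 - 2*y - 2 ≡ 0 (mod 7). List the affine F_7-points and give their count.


Affine F_7-points: {(0, 6), (2, 2), (5, 2), (6, 1)}; count = 4.

For each of the 49 pairs (x, y) ∈ F_7², evaluate f(x, y) mod 7. Record the zeros.
  x = 0: [0↦5, 1↦6, 2↦5, 3↦4, 4↦5, 5↦3, 6↦0]  zeros at y ∈ {6}
  x = 1: [0↦4, 1↦1, 2↦1, 3↦6, 4↦4, 5↦4, 6↦1]  zeros at y ∈ ∅
  x = 2: [0↦3, 1↦1, 2↦0, 3↦2, 4↦2, 5↦2, 6↦4]  zeros at y ∈ {2}
  x = 3: [0↦4, 1↦1, 2↦4, 3↦1, 4↦1, 5↦6, 6↦4]  zeros at y ∈ ∅
  x = 4: [0↦2, 1↦3, 2↦1, 3↦5, 4↦3, 5↦4, 6↦3]  zeros at y ∈ ∅
  x = 5: [0↦6, 1↦2, 2↦0, 3↦2, 4↦3, 5↦5, 6↦3]  zeros at y ∈ {2}
  x = 6: [0↦4, 1↦0, 2↦3, 3↦1, 4↦3, 5↦4, 6↦6]  zeros at y ∈ {1}
Collecting zeros: affine points = {(0, 6), (2, 2), (5, 2), (6, 1)}.
Total count |C(F_7)_aff| = 4.


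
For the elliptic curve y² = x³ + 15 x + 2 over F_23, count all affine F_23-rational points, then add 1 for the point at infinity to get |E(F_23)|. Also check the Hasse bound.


Affine points = {(0, 5), (0, 18), (1, 8), (1, 15), (5, 8), (5, 15), (6, 3), (6, 20), (7, 6), (7, 17), (8, 6), (8, 17), (10, 5), (10, 18), (11, 7), (11, 16), (12, 1), (12, 22), (13, 5), (13, 18), (14, 9), (14, 14), (17, 8), (17, 15), (18, 3), (18, 20), (19, 4), (19, 19), (22, 3), (22, 20)}; affine count = 30; |E(F_23)| = 31.

Discriminant check: Δ ∝ 4a³ + 27b² = 4·15³ + 27·2² = 4·3375 + 27·4 ≡ 15 (mod 23). Nonzero ⇒ E is nonsingular.
For each x ∈ F_23, compute rhs = x³ + 15·x + 2 mod 23, then count y ∈ F_23 with y² ≡ rhs.
  x = 0: rhs = 2, matching y values: 5, 18 (2 points).
  x = 1: rhs = 18, matching y values: 8, 15 (2 points).
  x = 2: rhs = 17, matching y values: none (0 points).
  x = 3: rhs = 5, matching y values: none (0 points).
  x = 4: rhs = 11, matching y values: none (0 points).
  x = 5: rhs = 18, matching y values: 8, 15 (2 points).
  x = 6: rhs = 9, matching y values: 3, 20 (2 points).
  x = 7: rhs = 13, matching y values: 6, 17 (2 points).
  x = 8: rhs = 13, matching y values: 6, 17 (2 points).
  x = 9: rhs = 15, matching y values: none (0 points).
  x = 10: rhs = 2, matching y values: 5, 18 (2 points).
  x = 11: rhs = 3, matching y values: 7, 16 (2 points).
  x = 12: rhs = 1, matching y values: 1, 22 (2 points).
  x = 13: rhs = 2, matching y values: 5, 18 (2 points).
  x = 14: rhs = 12, matching y values: 9, 14 (2 points).
  x = 15: rhs = 14, matching y values: none (0 points).
  x = 16: rhs = 14, matching y values: none (0 points).
  x = 17: rhs = 18, matching y values: 8, 15 (2 points).
  x = 18: rhs = 9, matching y values: 3, 20 (2 points).
  x = 19: rhs = 16, matching y values: 4, 19 (2 points).
  x = 20: rhs = 22, matching y values: none (0 points).
  x = 21: rhs = 10, matching y values: none (0 points).
  x = 22: rhs = 9, matching y values: 3, 20 (2 points).
Total affine count: 30.
Full point count |E(F_23)| = 30 + 1 = 31.
Hasse bound: |31 − (23+1)| = |7| = 7 ≤ 2√23 ≈ 9.5917 ✓.


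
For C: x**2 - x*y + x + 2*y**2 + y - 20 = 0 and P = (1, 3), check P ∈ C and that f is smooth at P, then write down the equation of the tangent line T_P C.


Tangent line at P: 12*y - 36 = 0.

Step 1: f(1, 3) = 0, so P lies on C.
Step 2: partial derivatives
  f_x(x, y) = 2*x - y + 1, f_y(x, y) = -x + 4*y + 1.
  f_x(P) = 0, f_y(P) = 12 (gradient nonzero, so P is smooth).
Step 3: tangent line at P: 0·(x − 1) + 12·(y − 3) = 0.
Expanding: 12*y - 36 = 0.


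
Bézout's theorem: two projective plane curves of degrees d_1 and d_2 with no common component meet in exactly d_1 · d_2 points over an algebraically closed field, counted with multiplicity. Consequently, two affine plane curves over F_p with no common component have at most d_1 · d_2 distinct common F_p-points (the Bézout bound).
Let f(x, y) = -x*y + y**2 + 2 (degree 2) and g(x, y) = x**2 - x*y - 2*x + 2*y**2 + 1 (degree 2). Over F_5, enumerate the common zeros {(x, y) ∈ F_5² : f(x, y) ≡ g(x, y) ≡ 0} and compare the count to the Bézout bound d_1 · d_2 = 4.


Common zeros: {(2, 4)}; count = 1; Bézout bound = 4.

deg(f) = 2, deg(g) = 2, so Bézout bound = 4.
Scan x ∈ F_5. For each x, list the y ∈ F_5 with f(x, y) ≡ 0 and those with g(x, y) ≡ 0 (mod 5); the common zeros in that column are the intersection.
  x = 0: f ≡ 0 at y ∈ ∅; g ≡ 0 at y ∈ ∅; common: ∅.
  x = 1: f ≡ 0 at y ∈ ∅; g ≡ 0 at y ∈ {0, 3}; common: ∅.
  x = 2: f ≡ 0 at y ∈ {3, 4}; g ≡ 0 at y ∈ {2, 4}; common: {4}.
  x = 3: f ≡ 0 at y ∈ {1, 2}; g ≡ 0 at y ∈ ∅; common: ∅.
  x = 4: f ≡ 0 at y ∈ ∅; g ≡ 0 at y ∈ {3, 4}; common: ∅.
Collecting: common zeros = {(2, 4)}, so the count is 1.
Comparison with the Bézout bound: 1 ≤ 4 = deg(f)·deg(g), as expected for curves with no common component (the affine F_5-count falls short of the bound because intersections may lie at infinity, over extension fields, or carry multiplicity).


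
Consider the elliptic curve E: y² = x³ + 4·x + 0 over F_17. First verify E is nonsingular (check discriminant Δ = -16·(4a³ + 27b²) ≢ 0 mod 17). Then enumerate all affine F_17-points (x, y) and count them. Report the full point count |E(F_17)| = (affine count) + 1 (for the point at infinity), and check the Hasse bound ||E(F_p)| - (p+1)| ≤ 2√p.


Affine points = {(0, 0), (2, 4), (2, 13), (5, 3), (5, 14), (6, 6), (6, 11), (8, 0), (9, 0), (11, 7), (11, 10), (12, 5), (12, 12), (15, 1), (15, 16)}; affine count = 15; |E(F_17)| = 16.

Discriminant check: Δ ∝ 4a³ + 27b² = 4·4³ + 27·0² = 4·64 + 27·0 ≡ 1 (mod 17). Nonzero ⇒ E is nonsingular.
For each x ∈ F_17, compute rhs = x³ + 4·x + 0 mod 17, then count y ∈ F_17 with y² ≡ rhs.
  x = 0: rhs = 0, matching y values: 0 (1 points).
  x = 1: rhs = 5, matching y values: none (0 points).
  x = 2: rhs = 16, matching y values: 4, 13 (2 points).
  x = 3: rhs = 5, matching y values: none (0 points).
  x = 4: rhs = 12, matching y values: none (0 points).
  x = 5: rhs = 9, matching y values: 3, 14 (2 points).
  x = 6: rhs = 2, matching y values: 6, 11 (2 points).
  x = 7: rhs = 14, matching y values: none (0 points).
  x = 8: rhs = 0, matching y values: 0 (1 points).
  x = 9: rhs = 0, matching y values: 0 (1 points).
  x = 10: rhs = 3, matching y values: none (0 points).
  x = 11: rhs = 15, matching y values: 7, 10 (2 points).
  x = 12: rhs = 8, matching y values: 5, 12 (2 points).
  x = 13: rhs = 5, matching y values: none (0 points).
  x = 14: rhs = 12, matching y values: none (0 points).
  x = 15: rhs = 1, matching y values: 1, 16 (2 points).
  x = 16: rhs = 12, matching y values: none (0 points).
Total affine count: 15.
Full point count |E(F_17)| = 15 + 1 = 16.
Hasse bound: |16 − (17+1)| = |-2| = 2 ≤ 2√17 ≈ 8.2462 ✓.


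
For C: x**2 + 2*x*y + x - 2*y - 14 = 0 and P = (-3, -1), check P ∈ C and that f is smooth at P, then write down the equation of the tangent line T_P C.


Tangent line at P: -7*x - 8*y - 29 = 0.

Step 1: f(-3, -1) = 0, so P lies on C.
Step 2: partial derivatives
  f_x(x, y) = 2*x + 2*y + 1, f_y(x, y) = 2*x - 2.
  f_x(P) = -7, f_y(P) = -8 (gradient nonzero, so P is smooth).
Step 3: tangent line at P: -7·(x − -3) + -8·(y − -1) = 0.
Expanding: -7*x - 8*y - 29 = 0.


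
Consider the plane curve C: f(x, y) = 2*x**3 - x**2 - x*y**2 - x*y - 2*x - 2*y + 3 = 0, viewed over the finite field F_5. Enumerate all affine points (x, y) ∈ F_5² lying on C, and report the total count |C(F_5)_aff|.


Affine F_5-points: {(0, 4), (2, 1), (2, 2), (3, 2), (3, 3)}; count = 5.

For each of the 25 pairs (x, y) ∈ F_5², evaluate f(x, y) mod 5. Record the zeros.
  x = 0: [0↦3, 1↦1, 2↦4, 3↦2, 4↦0]  zeros at y ∈ {4}
  x = 1: [0↦2, 1↦3, 2↦2, 3↦4, 4↦4]  zeros at y ∈ ∅
  x = 2: [0↦1, 1↦0, 2↦0, 3↦1, 4↦3]  zeros at y ∈ {1, 2}
  x = 3: [0↦2, 1↦4, 2↦0, 3↦0, 4↦4]  zeros at y ∈ {2, 3}
  x = 4: [0↦2, 1↦2, 2↦4, 3↦3, 4↦4]  zeros at y ∈ ∅
Collecting zeros: affine points = {(0, 4), (2, 1), (2, 2), (3, 2), (3, 3)}.
Total count |C(F_5)_aff| = 5.


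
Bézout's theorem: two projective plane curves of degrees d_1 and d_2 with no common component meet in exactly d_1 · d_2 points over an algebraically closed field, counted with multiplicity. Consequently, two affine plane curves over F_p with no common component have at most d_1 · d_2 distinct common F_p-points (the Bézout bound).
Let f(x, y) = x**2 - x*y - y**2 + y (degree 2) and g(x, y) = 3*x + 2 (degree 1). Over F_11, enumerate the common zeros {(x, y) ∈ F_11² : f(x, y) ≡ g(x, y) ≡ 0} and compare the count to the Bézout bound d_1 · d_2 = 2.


Common zeros: ∅; count = 0; Bézout bound = 2.

deg(f) = 2, deg(g) = 1, so Bézout bound = 2.
Scan x ∈ F_11. For each x, list the y ∈ F_11 with f(x, y) ≡ 0 and those with g(x, y) ≡ 0 (mod 11); the common zeros in that column are the intersection.
  x = 0: f ≡ 0 at y ∈ {0, 1}; g ≡ 0 at y ∈ ∅; common: ∅.
  x = 1: f ≡ 0 at y ∈ {1, 10}; g ≡ 0 at y ∈ ∅; common: ∅.
  x = 2: f ≡ 0 at y ∈ ∅; g ≡ 0 at y ∈ ∅; common: ∅.
  x = 3: f ≡ 0 at y ∈ ∅; g ≡ 0 at y ∈ {0, 1, 2, 3, 4, 5, 6, 7, 8, 9, 10}; common: ∅.
  x = 4: f ≡ 0 at y ∈ ∅; g ≡ 0 at y ∈ ∅; common: ∅.
  x = 5: f ≡ 0 at y ∈ ∅; g ≡ 0 at y ∈ ∅; common: ∅.
  x = 6: f ≡ 0 at y ∈ {2, 4}; g ≡ 0 at y ∈ ∅; common: ∅.
  x = 7: f ≡ 0 at y ∈ {2, 3}; g ≡ 0 at y ∈ ∅; common: ∅.
  x = 8: f ≡ 0 at y ∈ ∅; g ≡ 0 at y ∈ ∅; common: ∅.
  x = 9: f ≡ 0 at y ∈ {4, 10}; g ≡ 0 at y ∈ ∅; common: ∅.
  x = 10: f ≡ 0 at y ∈ ∅; g ≡ 0 at y ∈ ∅; common: ∅.
Collecting: common zeros = ∅, so the count is 0.
Comparison with the Bézout bound: 0 ≤ 2 = deg(f)·deg(g), as expected for curves with no common component (the affine F_11-count falls short of the bound because intersections may lie at infinity, over extension fields, or carry multiplicity).


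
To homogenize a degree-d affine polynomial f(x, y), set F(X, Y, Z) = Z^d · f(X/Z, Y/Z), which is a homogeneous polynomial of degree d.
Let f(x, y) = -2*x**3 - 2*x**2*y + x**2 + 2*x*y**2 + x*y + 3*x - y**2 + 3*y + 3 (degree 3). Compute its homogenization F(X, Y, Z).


F(X, Y, Z) = -2*X**3 - 2*X**2*Y + X**2*Z + 2*X*Y**2 + X*Y*Z + 3*X*Z**2 - Y**2*Z + 3*Y*Z**2 + 3*Z**3

deg(f) = 3.
Substitute x = X/Z, y = Y/Z into f, then multiply by Z^3.
  monomial -2·x^3·y^0 ↦ -2·X^3·Y^0·Z^0.
  monomial -2·x^2·y^1 ↦ -2·X^2·Y^1·Z^0.
  monomial 1·x^2·y^0 ↦ 1·X^2·Y^0·Z^1.
  monomial 2·x^1·y^2 ↦ 2·X^1·Y^2·Z^0.
  monomial 1·x^1·y^1 ↦ 1·X^1·Y^1·Z^1.
  monomial 3·x^1·y^0 ↦ 3·X^1·Y^0·Z^2.
  monomial -1·x^0·y^2 ↦ -1·X^0·Y^2·Z^1.
  monomial 3·x^0·y^1 ↦ 3·X^0·Y^1·Z^2.
  monomial 3·x^0·y^0 ↦ 3·X^0·Y^0·Z^3.
Collecting: F(X, Y, Z) = -2*X**3 - 2*X**2*Y + X**2*Z + 2*X*Y**2 + X*Y*Z + 3*X*Z**2 - Y**2*Z + 3*Y*Z**2 + 3*Z**3.


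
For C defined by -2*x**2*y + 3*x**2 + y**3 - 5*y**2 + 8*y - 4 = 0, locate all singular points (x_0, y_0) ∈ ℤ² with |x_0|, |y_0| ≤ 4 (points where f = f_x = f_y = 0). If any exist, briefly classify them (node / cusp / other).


Singular points: {(0, 2)}; classification: node.

Compute partial derivatives:
  f_x = -4*x*y + 6*x.
  f_y = -2*x**2 + 3*y**2 - 10*y + 8.
Scan x_0 ∈ {−4, ..., 4}. For each x_0, f_y(x_0, y) is a polynomial in y; find its integer roots y ∈ {−4, ..., 4}, then test f_x and f at those candidates.
  x = -4: f_y(-4, y) = 3*y**2 - 10*y - 24; no integer root y with |y| ≤ 4.
  x = -3: f_y(-3, y) = 3*y**2 - 10*y - 10; no integer root y with |y| ≤ 4.
  x = -2: f_y(-2, y) = 3*y**2 - 10*y; vanishes at y ∈ {0}. (-2, 0): f_x = -12 ≠ 0.
  x = -1: f_y(-1, y) = 3*y**2 - 10*y + 6; no integer root y with |y| ≤ 4.
  x = 0: f_y(0, y) = 3*y**2 - 10*y + 8; vanishes at y ∈ {2}. (0, 2): f_x = 0, f = 0 — SINGULAR.
  x = 1: f_y(1, y) = 3*y**2 - 10*y + 6; no integer root y with |y| ≤ 4.
  x = 2: f_y(2, y) = 3*y**2 - 10*y; vanishes at y ∈ {0}. (2, 0): f_x = 12 ≠ 0.
  x = 3: f_y(3, y) = 3*y**2 - 10*y - 10; no integer root y with |y| ≤ 4.
  x = 4: f_y(4, y) = 3*y**2 - 10*y - 24; no integer root y with |y| ≤ 4.
Only singular point on the grid: (0, 2).
Classify: substitute x = 0 + u, y = 2 + v and expand: f = -2*u**2*v - u**2 + v**3 + v**2.
No constant or linear terms (consistent with a singular point). Quadratic part: -u**2 + v**2. Cubic part: -2*u**2*v + v**3.
The quadratic part v**2 - u**2 = (v − u)(v + u) splits into two distinct linear factors, so there are two distinct tangent lines y − 2 = ±(x − 0) — this is a node (ordinary double point).
Classification: node.


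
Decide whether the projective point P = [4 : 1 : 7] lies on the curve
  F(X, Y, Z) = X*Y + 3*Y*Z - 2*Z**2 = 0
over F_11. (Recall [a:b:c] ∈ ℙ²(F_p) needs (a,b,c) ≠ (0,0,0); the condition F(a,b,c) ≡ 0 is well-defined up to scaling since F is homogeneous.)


F(4,1,7) ≡ 4 (mod 11); P is NOT on the curve.

Evaluate F(4, 1, 7) term-by-term (mod 11).
  X*Y ↦ 1·4·1·1 = 4
  3*Y*Z ↦ 3·1·1·7 = 21
  -2*Z**2 ↦ -2·1·1·49 = -98
Sum: F(4, 1, 7) = (4) + (21) + (-98) = -73.
Reducing mod 11: -73 ≡ 4 (mod 11).
Since F(a, b, c) ≡ 4 ≠ 0 (mod 11), P does NOT lie on the curve.


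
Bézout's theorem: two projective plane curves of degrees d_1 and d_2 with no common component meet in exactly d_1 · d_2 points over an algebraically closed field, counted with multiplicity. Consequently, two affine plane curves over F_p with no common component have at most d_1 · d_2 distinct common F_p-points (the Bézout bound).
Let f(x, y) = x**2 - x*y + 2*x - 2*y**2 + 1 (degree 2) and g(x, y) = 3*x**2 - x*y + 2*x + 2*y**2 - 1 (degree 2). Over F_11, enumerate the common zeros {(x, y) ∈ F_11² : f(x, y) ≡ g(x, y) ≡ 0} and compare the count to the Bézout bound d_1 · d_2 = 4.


Common zeros: {(9, 9), (10, 0)}; count = 2; Bézout bound = 4.

deg(f) = 2, deg(g) = 2, so Bézout bound = 4.
Scan x ∈ F_11. For each x, list the y ∈ F_11 with f(x, y) ≡ 0 and those with g(x, y) ≡ 0 (mod 11); the common zeros in that column are the intersection.
  x = 0: f ≡ 0 at y ∈ ∅; g ≡ 0 at y ∈ ∅; common: ∅.
  x = 1: f ≡ 0 at y ∈ {8}; g ≡ 0 at y ∈ ∅; common: ∅.
  x = 2: f ≡ 0 at y ∈ ∅; g ≡ 0 at y ∈ {5, 7}; common: ∅.
  x = 3: f ≡ 0 at y ∈ {1, 3}; g ≡ 0 at y ∈ ∅; common: ∅.
  x = 4: f ≡ 0 at y ∈ ∅; g ≡ 0 at y ∈ {0, 2}; common: ∅.
  x = 5: f ≡ 0 at y ∈ {6, 8}; g ≡ 0 at y ∈ ∅; common: ∅.
  x = 6: f ≡ 0 at y ∈ ∅; g ≡ 0 at y ∈ ∅; common: ∅.
  x = 7: f ≡ 0 at y ∈ {1}; g ≡ 0 at y ∈ {2, 7}; common: ∅.
  x = 8: f ≡ 0 at y ∈ ∅; g ≡ 0 at y ∈ {6, 9}; common: ∅.
  x = 9: f ≡ 0 at y ∈ {3, 9}; g ≡ 0 at y ∈ {1, 9}; common: {9}.
  x = 10: f ≡ 0 at y ∈ {0, 6}; g ≡ 0 at y ∈ {0, 5}; common: {0}.
Collecting: common zeros = {(9, 9), (10, 0)}, so the count is 2.
Comparison with the Bézout bound: 2 ≤ 4 = deg(f)·deg(g), as expected for curves with no common component (the affine F_11-count falls short of the bound because intersections may lie at infinity, over extension fields, or carry multiplicity).


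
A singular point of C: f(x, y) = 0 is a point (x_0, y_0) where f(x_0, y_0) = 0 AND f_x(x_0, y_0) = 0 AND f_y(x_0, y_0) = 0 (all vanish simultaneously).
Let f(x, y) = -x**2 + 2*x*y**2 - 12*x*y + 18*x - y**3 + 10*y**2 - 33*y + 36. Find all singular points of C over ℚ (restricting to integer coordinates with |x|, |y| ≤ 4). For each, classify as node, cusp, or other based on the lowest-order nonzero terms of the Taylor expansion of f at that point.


Singular points: {(0, 3)}; classification: node.

Compute partial derivatives:
  f_x = -2*x + 2*y**2 - 12*y + 18.
  f_y = 4*x*y - 12*x - 3*y**2 + 20*y - 33.
Scan x_0 ∈ {−4, ..., 4}. For each x_0, f_y(x_0, y) is a polynomial in y; find its integer roots y ∈ {−4, ..., 4}, then test f_x and f at those candidates.
  x = -4: f_y(-4, y) = -3*y**2 + 4*y + 15; vanishes at y ∈ {3}. (-4, 3): f_x = 8 ≠ 0.
  x = -3: f_y(-3, y) = -3*y**2 + 8*y + 3; vanishes at y ∈ {3}. (-3, 3): f_x = 6 ≠ 0.
  x = -2: f_y(-2, y) = -3*y**2 + 12*y - 9; vanishes at y ∈ {1, 3}. (-2, 1): f_x = 12 ≠ 0; (-2, 3): f_x = 4 ≠ 0.
  x = -1: f_y(-1, y) = -3*y**2 + 16*y - 21; vanishes at y ∈ {3}. (-1, 3): f_x = 2 ≠ 0.
  x = 0: f_y(0, y) = -3*y**2 + 20*y - 33; vanishes at y ∈ {3}. (0, 3): f_x = 0, f = 0 — SINGULAR.
  x = 1: f_y(1, y) = -3*y**2 + 24*y - 45; vanishes at y ∈ {3}. (1, 3): f_x = -2 ≠ 0.
  x = 2: f_y(2, y) = -3*y**2 + 28*y - 57; vanishes at y ∈ {3}. (2, 3): f_x = -4 ≠ 0.
  x = 3: f_y(3, y) = -3*y**2 + 32*y - 69; vanishes at y ∈ {3}. (3, 3): f_x = -6 ≠ 0.
  x = 4: f_y(4, y) = -3*y**2 + 36*y - 81; vanishes at y ∈ {3}. (4, 3): f_x = -8 ≠ 0.
Only singular point on the grid: (0, 3).
Classify: substitute x = 0 + u, y = 3 + v and expand: f = -u**2 + 2*u*v**2 - v**3 + v**2.
No constant or linear terms (consistent with a singular point). Quadratic part: -u**2 + v**2. Cubic part: 2*u*v**2 - v**3.
The quadratic part v**2 - u**2 = (v − u)(v + u) splits into two distinct linear factors, so there are two distinct tangent lines y − 3 = ±(x − 0) — this is a node (ordinary double point).
Classification: node.


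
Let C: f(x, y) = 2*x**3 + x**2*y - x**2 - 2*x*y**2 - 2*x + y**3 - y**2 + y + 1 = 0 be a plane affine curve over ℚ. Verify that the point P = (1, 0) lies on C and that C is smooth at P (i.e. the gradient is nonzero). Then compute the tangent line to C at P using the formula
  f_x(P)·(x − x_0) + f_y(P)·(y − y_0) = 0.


Tangent line at P: 2*x + 2*y - 2 = 0.

Step 1: f(1, 0) = 0, so P lies on C.
Step 2: partial derivatives
  f_x(x, y) = 6*x**2 + 2*x*y - 2*x - 2*y**2 - 2, f_y(x, y) = x**2 - 4*x*y + 3*y**2 - 2*y + 1.
  f_x(P) = 2, f_y(P) = 2 (gradient nonzero, so P is smooth).
Step 3: tangent line at P: 2·(x − 1) + 2·(y − 0) = 0.
Expanding: 2*x + 2*y - 2 = 0.


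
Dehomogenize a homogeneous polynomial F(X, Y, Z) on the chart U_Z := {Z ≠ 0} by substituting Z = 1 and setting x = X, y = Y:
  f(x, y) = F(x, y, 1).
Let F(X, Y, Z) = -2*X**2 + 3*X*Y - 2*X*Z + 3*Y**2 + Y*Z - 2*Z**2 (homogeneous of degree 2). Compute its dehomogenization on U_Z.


f(x, y) = -2*x**2 + 3*x*y - 2*x + 3*y**2 + y - 2

On U_Z we set Z = 1. Each monomial c·X^i·Y^j·Z^k in F becomes c·x^i·y^j·1^k = c·x^i·y^j.
Substituting Z = 1: F(X, Y, 1) = -2*x**2 + 3*x*y - 2*x + 3*y**2 + y - 2.
Note: deg(f) ≤ deg(F) = 2; strict inequality happens when F is divisible by Z (lost terms).


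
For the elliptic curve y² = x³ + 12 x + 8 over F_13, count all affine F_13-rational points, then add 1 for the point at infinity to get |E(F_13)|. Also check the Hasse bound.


Affine points = {(2, 1), (2, 12), (4, 4), (4, 9), (6, 6), (6, 7), (9, 0), (10, 6), (10, 7)}; affine count = 9; |E(F_13)| = 10.

Discriminant check: Δ ∝ 4a³ + 27b² = 4·12³ + 27·8² = 4·1728 + 27·64 ≡ 8 (mod 13). Nonzero ⇒ E is nonsingular.
For each x ∈ F_13, compute rhs = x³ + 12·x + 8 mod 13, then count y ∈ F_13 with y² ≡ rhs.
  x = 0: rhs = 8, matching y values: none (0 points).
  x = 1: rhs = 8, matching y values: none (0 points).
  x = 2: rhs = 1, matching y values: 1, 12 (2 points).
  x = 3: rhs = 6, matching y values: none (0 points).
  x = 4: rhs = 3, matching y values: 4, 9 (2 points).
  x = 5: rhs = 11, matching y values: none (0 points).
  x = 6: rhs = 10, matching y values: 6, 7 (2 points).
  x = 7: rhs = 6, matching y values: none (0 points).
  x = 8: rhs = 5, matching y values: none (0 points).
  x = 9: rhs = 0, matching y values: 0 (1 points).
  x = 10: rhs = 10, matching y values: 6, 7 (2 points).
  x = 11: rhs = 2, matching y values: none (0 points).
  x = 12: rhs = 8, matching y values: none (0 points).
Total affine count: 9.
Full point count |E(F_13)| = 9 + 1 = 10.
Hasse bound: |10 − (13+1)| = |-4| = 4 ≤ 2√13 ≈ 7.2111 ✓.


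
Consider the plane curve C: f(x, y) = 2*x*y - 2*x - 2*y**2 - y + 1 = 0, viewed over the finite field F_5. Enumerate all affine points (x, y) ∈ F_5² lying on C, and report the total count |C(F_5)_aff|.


Affine F_5-points: {(0, 3), (0, 4), (2, 2), (3, 0)}; count = 4.

For each of the 25 pairs (x, y) ∈ F_5², evaluate f(x, y) mod 5. Record the zeros.
  x = 0: [0↦1, 1↦3, 2↦1, 3↦0, 4↦0]  zeros at y ∈ {3, 4}
  x = 1: [0↦4, 1↦3, 2↦3, 3↦4, 4↦1]  zeros at y ∈ ∅
  x = 2: [0↦2, 1↦3, 2↦0, 3↦3, 4↦2]  zeros at y ∈ {2}
  x = 3: [0↦0, 1↦3, 2↦2, 3↦2, 4↦3]  zeros at y ∈ {0}
  x = 4: [0↦3, 1↦3, 2↦4, 3↦1, 4↦4]  zeros at y ∈ ∅
Collecting zeros: affine points = {(0, 3), (0, 4), (2, 2), (3, 0)}.
Total count |C(F_5)_aff| = 4.


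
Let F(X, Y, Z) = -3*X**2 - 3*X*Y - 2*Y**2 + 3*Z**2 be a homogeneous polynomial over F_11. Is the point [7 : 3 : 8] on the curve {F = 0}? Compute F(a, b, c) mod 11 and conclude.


F(7,3,8) ≡ 8 (mod 11); P is NOT on the curve.

Evaluate F(7, 3, 8) term-by-term (mod 11).
  -3*X**2 ↦ -3·49·1·1 = -147
  -3*X*Y ↦ -3·7·3·1 = -63
  -2*Y**2 ↦ -2·1·9·1 = -18
  3*Z**2 ↦ 3·1·1·64 = 192
Sum: F(7, 3, 8) = (-147) + (-63) + (-18) + (192) = -36.
Reducing mod 11: -36 ≡ 8 (mod 11).
Since F(a, b, c) ≡ 8 ≠ 0 (mod 11), P does NOT lie on the curve.


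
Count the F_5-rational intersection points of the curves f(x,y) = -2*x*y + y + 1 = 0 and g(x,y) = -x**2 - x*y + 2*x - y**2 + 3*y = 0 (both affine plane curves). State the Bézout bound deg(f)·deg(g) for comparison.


Common zeros: {(4, 3)}; count = 1; Bézout bound = 4.

deg(f) = 2, deg(g) = 2, so Bézout bound = 4.
Scan x ∈ F_5. For each x, list the y ∈ F_5 with f(x, y) ≡ 0 and those with g(x, y) ≡ 0 (mod 5); the common zeros in that column are the intersection.
  x = 0: f ≡ 0 at y ∈ {4}; g ≡ 0 at y ∈ {0, 3}; common: ∅.
  x = 1: f ≡ 0 at y ∈ {1}; g ≡ 0 at y ∈ ∅; common: ∅.
  x = 2: f ≡ 0 at y ∈ {2}; g ≡ 0 at y ∈ {0, 1}; common: ∅.
  x = 3: f ≡ 0 at y ∈ ∅; g ≡ 0 at y ∈ ∅; common: ∅.
  x = 4: f ≡ 0 at y ∈ {3}; g ≡ 0 at y ∈ {1, 3}; common: {3}.
Collecting: common zeros = {(4, 3)}, so the count is 1.
Comparison with the Bézout bound: 1 ≤ 4 = deg(f)·deg(g), as expected for curves with no common component (the affine F_5-count falls short of the bound because intersections may lie at infinity, over extension fields, or carry multiplicity).


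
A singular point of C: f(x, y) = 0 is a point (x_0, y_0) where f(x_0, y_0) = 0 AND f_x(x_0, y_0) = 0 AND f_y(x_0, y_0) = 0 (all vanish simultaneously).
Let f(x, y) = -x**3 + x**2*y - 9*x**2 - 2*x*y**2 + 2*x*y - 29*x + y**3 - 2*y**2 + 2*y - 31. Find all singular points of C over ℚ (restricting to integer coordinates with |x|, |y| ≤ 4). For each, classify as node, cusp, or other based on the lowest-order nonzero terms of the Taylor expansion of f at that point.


Singular points: {(-3, -1)}; classification: node.

Compute partial derivatives:
  f_x = -3*x**2 + 2*x*y - 18*x - 2*y**2 + 2*y - 29.
  f_y = x**2 - 4*x*y + 2*x + 3*y**2 - 4*y + 2.
Scan x_0 ∈ {−4, ..., 4}. For each x_0, f_y(x_0, y) is a polynomial in y; find its integer roots y ∈ {−4, ..., 4}, then test f_x and f at those candidates.
  x = -4: f_y(-4, y) = 3*y**2 + 12*y + 10; no integer root y with |y| ≤ 4.
  x = -3: f_y(-3, y) = 3*y**2 + 8*y + 5; vanishes at y ∈ {-1}. (-3, -1): f_x = 0, f = 0 — SINGULAR.
  x = -2: f_y(-2, y) = 3*y**2 + 4*y + 2; no integer root y with |y| ≤ 4.
  x = -1: f_y(-1, y) = 3*y**2 + 1; no integer root y with |y| ≤ 4.
  x = 0: f_y(0, y) = 3*y**2 - 4*y + 2; no integer root y with |y| ≤ 4.
  x = 1: f_y(1, y) = 3*y**2 - 8*y + 5; vanishes at y ∈ {1}. (1, 1): f_x = -48 ≠ 0.
  x = 2: f_y(2, y) = 3*y**2 - 12*y + 10; no integer root y with |y| ≤ 4.
  x = 3: f_y(3, y) = 3*y**2 - 16*y + 17; no integer root y with |y| ≤ 4.
  x = 4: f_y(4, y) = 3*y**2 - 20*y + 26; no integer root y with |y| ≤ 4.
Only singular point on the grid: (-3, -1).
Classify: substitute x = -3 + u, y = -1 + v and expand: f = -u**3 + u**2*v - u**2 - 2*u*v**2 + v**3 + v**2.
No constant or linear terms (consistent with a singular point). Quadratic part: -u**2 + v**2. Cubic part: -u**3 + u**2*v - 2*u*v**2 + v**3.
The quadratic part v**2 - u**2 = (v − u)(v + u) splits into two distinct linear factors, so there are two distinct tangent lines y − -1 = ±(x − -3) — this is a node (ordinary double point).
Classification: node.


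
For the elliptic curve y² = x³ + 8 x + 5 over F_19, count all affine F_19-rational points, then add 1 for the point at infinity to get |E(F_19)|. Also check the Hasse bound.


Affine points = {(0, 9), (0, 10), (4, 5), (4, 14), (7, 9), (7, 10), (8, 7), (8, 12), (12, 9), (12, 10), (13, 8), (13, 11), (14, 7), (14, 12), (15, 2), (15, 17), (16, 7), (16, 12), (17, 0)}; affine count = 19; |E(F_19)| = 20.

Discriminant check: Δ ∝ 4a³ + 27b² = 4·8³ + 27·5² = 4·512 + 27·25 ≡ 6 (mod 19). Nonzero ⇒ E is nonsingular.
For each x ∈ F_19, compute rhs = x³ + 8·x + 5 mod 19, then count y ∈ F_19 with y² ≡ rhs.
  x = 0: rhs = 5, matching y values: 9, 10 (2 points).
  x = 1: rhs = 14, matching y values: none (0 points).
  x = 2: rhs = 10, matching y values: none (0 points).
  x = 3: rhs = 18, matching y values: none (0 points).
  x = 4: rhs = 6, matching y values: 5, 14 (2 points).
  x = 5: rhs = 18, matching y values: none (0 points).
  x = 6: rhs = 3, matching y values: none (0 points).
  x = 7: rhs = 5, matching y values: 9, 10 (2 points).
  x = 8: rhs = 11, matching y values: 7, 12 (2 points).
  x = 9: rhs = 8, matching y values: none (0 points).
  x = 10: rhs = 2, matching y values: none (0 points).
  x = 11: rhs = 18, matching y values: none (0 points).
  x = 12: rhs = 5, matching y values: 9, 10 (2 points).
  x = 13: rhs = 7, matching y values: 8, 11 (2 points).
  x = 14: rhs = 11, matching y values: 7, 12 (2 points).
  x = 15: rhs = 4, matching y values: 2, 17 (2 points).
  x = 16: rhs = 11, matching y values: 7, 12 (2 points).
  x = 17: rhs = 0, matching y values: 0 (1 points).
  x = 18: rhs = 15, matching y values: none (0 points).
Total affine count: 19.
Full point count |E(F_19)| = 19 + 1 = 20.
Hasse bound: |20 − (19+1)| = |0| = 0 ≤ 2√19 ≈ 8.7178 ✓.
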